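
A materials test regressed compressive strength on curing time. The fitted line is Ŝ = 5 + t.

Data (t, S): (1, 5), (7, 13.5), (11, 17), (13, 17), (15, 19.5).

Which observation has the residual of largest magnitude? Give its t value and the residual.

t = 7, r = 1.5

t=1: Ŝ = 5 + 1 = 6; r = 5 − 6 = -1
t=7: Ŝ = 5 + 7 = 12; r = 13.5 − 12 = 1.5
t=11: Ŝ = 5 + 11 = 16; r = 17 − 16 = 1
t=13: Ŝ = 5 + 13 = 18; r = 17 − 18 = -1
t=15: Ŝ = 5 + 15 = 20; r = 19.5 − 20 = -0.5
Largest |r| is 1.5 at t = 7, residual 1.5.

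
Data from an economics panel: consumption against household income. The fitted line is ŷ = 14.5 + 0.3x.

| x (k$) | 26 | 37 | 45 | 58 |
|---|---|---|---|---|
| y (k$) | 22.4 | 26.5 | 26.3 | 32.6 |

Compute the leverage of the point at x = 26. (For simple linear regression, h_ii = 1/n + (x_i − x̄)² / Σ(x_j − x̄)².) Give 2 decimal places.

h = 0.69

x̄ = (26 + 37 + 45 + 58)/4 = 41.5
Σ(x − x̄)² = 240.25 + 20.25 + 12.25 + 272.25 = 545
h = 1/4 + (-15.5)²/545 = 0.25 + 0.440826 = 0.69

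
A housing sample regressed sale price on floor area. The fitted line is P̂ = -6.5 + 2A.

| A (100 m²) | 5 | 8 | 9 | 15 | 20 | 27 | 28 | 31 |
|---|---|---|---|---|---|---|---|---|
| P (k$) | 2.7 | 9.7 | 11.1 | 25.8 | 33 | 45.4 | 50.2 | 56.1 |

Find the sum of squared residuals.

SSE = 11.64

A=5: P̂ = -6.5 + 2·5 = 3.5; e = 2.7 − 3.5 = -0.8
A=8: P̂ = -6.5 + 2·8 = 9.5; e = 9.7 − 9.5 = 0.2
A=9: P̂ = -6.5 + 2·9 = 11.5; e = 11.1 − 11.5 = -0.4
A=15: P̂ = -6.5 + 2·15 = 23.5; e = 25.8 − 23.5 = 2.3
A=20: P̂ = -6.5 + 2·20 = 33.5; e = 33 − 33.5 = -0.5
A=27: P̂ = -6.5 + 2·27 = 47.5; e = 45.4 − 47.5 = -2.1
A=28: P̂ = -6.5 + 2·28 = 49.5; e = 50.2 − 49.5 = 0.7
A=31: P̂ = -6.5 + 2·31 = 55.5; e = 56.1 − 55.5 = 0.6
SSE = 0.64 + 0.04 + 0.16 + 5.29 + 0.25 + 4.41 + 0.49 + 0.36 = 11.64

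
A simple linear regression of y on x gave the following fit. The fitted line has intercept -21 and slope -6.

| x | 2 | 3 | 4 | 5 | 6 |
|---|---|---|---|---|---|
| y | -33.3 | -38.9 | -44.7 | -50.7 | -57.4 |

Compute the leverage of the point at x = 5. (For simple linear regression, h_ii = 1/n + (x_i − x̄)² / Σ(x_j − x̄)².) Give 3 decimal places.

h = 0.300

x̄ = (2 + 3 + 4 + 5 + 6)/5 = 4
Σ(x − x̄)² = 4 + 1 + 0 + 1 + 4 = 10
h = 1/5 + (1)²/10 = 0.2 + 0.1 = 0.300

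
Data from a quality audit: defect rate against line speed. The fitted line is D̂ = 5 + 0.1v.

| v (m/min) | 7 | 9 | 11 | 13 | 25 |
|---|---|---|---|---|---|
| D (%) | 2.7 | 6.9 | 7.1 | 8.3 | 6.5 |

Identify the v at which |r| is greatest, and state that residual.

v=7: D̂ = 5 + 0.1·7 = 5.7; r = 2.7 − 5.7 = -3
v=9: D̂ = 5 + 0.1·9 = 5.9; r = 6.9 − 5.9 = 1
v=11: D̂ = 5 + 0.1·11 = 6.1; r = 7.1 − 6.1 = 1
v=13: D̂ = 5 + 0.1·13 = 6.3; r = 8.3 − 6.3 = 2
v=25: D̂ = 5 + 0.1·25 = 7.5; r = 6.5 − 7.5 = -1
Largest |r| is 3 at v = 7, residual -3.

v = 7, r = -3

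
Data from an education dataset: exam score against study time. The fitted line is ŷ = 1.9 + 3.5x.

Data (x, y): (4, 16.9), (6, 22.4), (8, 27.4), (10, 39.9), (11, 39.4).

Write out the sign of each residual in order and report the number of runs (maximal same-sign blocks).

4 runs

x=4: ŷ = 1.9 + 3.5·4 = 15.9; r = 16.9 − 15.9 = 1
x=6: ŷ = 1.9 + 3.5·6 = 22.9; r = 22.4 − 22.9 = -0.5
x=8: ŷ = 1.9 + 3.5·8 = 29.9; r = 27.4 − 29.9 = -2.5
x=10: ŷ = 1.9 + 3.5·10 = 36.9; r = 39.9 − 36.9 = 3
x=11: ŷ = 1.9 + 3.5·11 = 40.4; r = 39.4 − 40.4 = -1
Signs: + − − + −
Runs: +×1, −×2, +×1, −×1 → 4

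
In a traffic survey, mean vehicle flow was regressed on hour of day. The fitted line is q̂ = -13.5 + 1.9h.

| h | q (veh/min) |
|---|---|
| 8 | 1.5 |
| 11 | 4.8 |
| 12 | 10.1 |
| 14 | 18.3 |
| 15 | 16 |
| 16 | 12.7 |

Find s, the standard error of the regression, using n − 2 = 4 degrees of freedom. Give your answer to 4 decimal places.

h=8: q̂ = -13.5 + 1.9·8 = 1.7; r = 1.5 − 1.7 = -0.2
h=11: q̂ = -13.5 + 1.9·11 = 7.4; r = 4.8 − 7.4 = -2.6
h=12: q̂ = -13.5 + 1.9·12 = 9.3; r = 10.1 − 9.3 = 0.8
h=14: q̂ = -13.5 + 1.9·14 = 13.1; r = 18.3 − 13.1 = 5.2
h=15: q̂ = -13.5 + 1.9·15 = 15; r = 16 − 15 = 1
h=16: q̂ = -13.5 + 1.9·16 = 16.9; r = 12.7 − 16.9 = -4.2
SSE = 0.04 + 6.76 + 0.64 + 27.04 + 1 + 17.64 = 53.12
s = √(53.12/4) = √13.28 ≈ 3.6442

s = 3.6442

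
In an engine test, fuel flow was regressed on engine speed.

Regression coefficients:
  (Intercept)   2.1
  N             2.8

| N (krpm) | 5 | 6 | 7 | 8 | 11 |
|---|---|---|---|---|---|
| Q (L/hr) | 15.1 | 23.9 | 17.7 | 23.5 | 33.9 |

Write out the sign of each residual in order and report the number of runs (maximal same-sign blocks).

4 runs

N=5: ŷ = 2.1 + 2.8·5 = 16.1; e = 15.1 − 16.1 = -1
N=6: ŷ = 2.1 + 2.8·6 = 18.9; e = 23.9 − 18.9 = 5
N=7: ŷ = 2.1 + 2.8·7 = 21.7; e = 17.7 − 21.7 = -4
N=8: ŷ = 2.1 + 2.8·8 = 24.5; e = 23.5 − 24.5 = -1
N=11: ŷ = 2.1 + 2.8·11 = 32.9; e = 33.9 − 32.9 = 1
Signs: − + − − +
Runs: −×1, +×1, −×2, +×1 → 4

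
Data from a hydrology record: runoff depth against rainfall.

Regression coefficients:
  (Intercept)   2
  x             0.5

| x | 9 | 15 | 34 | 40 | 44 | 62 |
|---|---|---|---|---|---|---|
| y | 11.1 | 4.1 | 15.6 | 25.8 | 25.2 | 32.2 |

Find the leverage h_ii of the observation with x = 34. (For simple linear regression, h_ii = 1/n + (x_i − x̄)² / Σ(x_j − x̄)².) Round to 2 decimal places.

x̄ = (9 + 15 + 34 + 40 + 44 + 62)/6 = 34
Σ(x − x̄)² = 625 + 361 + 0 + 36 + 100 + 784 = 1906
h = 1/6 + (0)²/1906 = 0.166667 + 0 = 0.17

h = 0.17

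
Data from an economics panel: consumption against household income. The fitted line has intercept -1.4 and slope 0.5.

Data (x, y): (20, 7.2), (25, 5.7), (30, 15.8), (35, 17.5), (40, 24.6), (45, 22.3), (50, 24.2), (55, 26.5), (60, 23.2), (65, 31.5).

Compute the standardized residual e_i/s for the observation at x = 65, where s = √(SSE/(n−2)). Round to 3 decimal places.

0.110

x=20: ŷ = -1.4 + 0.5·20 = 8.6; e = 7.2 − 8.6 = -1.4
x=25: ŷ = -1.4 + 0.5·25 = 11.1; e = 5.7 − 11.1 = -5.4
x=30: ŷ = -1.4 + 0.5·30 = 13.6; e = 15.8 − 13.6 = 2.2
x=35: ŷ = -1.4 + 0.5·35 = 16.1; e = 17.5 − 16.1 = 1.4
x=40: ŷ = -1.4 + 0.5·40 = 18.6; e = 24.6 − 18.6 = 6
x=45: ŷ = -1.4 + 0.5·45 = 21.1; e = 22.3 − 21.1 = 1.2
x=50: ŷ = -1.4 + 0.5·50 = 23.6; e = 24.2 − 23.6 = 0.6
x=55: ŷ = -1.4 + 0.5·55 = 26.1; e = 26.5 − 26.1 = 0.4
x=60: ŷ = -1.4 + 0.5·60 = 28.6; e = 23.2 − 28.6 = -5.4
x=65: ŷ = -1.4 + 0.5·65 = 31.1; e = 31.5 − 31.1 = 0.4
SSE = 1.96 + 29.16 + 4.84 + 1.96 + 36 + 1.44 + 0.36 + 0.16 + 29.16 + 0.16 = 105.2
s = √(105.2/8) = 3.62629
e/s = 0.4 / 3.62629 = 0.110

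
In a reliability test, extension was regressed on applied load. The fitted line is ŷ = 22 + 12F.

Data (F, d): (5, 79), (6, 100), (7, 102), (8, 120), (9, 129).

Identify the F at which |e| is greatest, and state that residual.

F=5: ŷ = 22 + 12·5 = 82; e = 79 − 82 = -3
F=6: ŷ = 22 + 12·6 = 94; e = 100 − 94 = 6
F=7: ŷ = 22 + 12·7 = 106; e = 102 − 106 = -4
F=8: ŷ = 22 + 12·8 = 118; e = 120 − 118 = 2
F=9: ŷ = 22 + 12·9 = 130; e = 129 − 130 = -1
Largest |e| is 6 at F = 6, residual 6.

F = 6, e = 6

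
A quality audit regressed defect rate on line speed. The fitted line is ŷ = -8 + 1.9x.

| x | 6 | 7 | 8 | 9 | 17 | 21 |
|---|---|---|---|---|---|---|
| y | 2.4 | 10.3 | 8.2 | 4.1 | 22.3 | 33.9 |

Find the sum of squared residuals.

SSE = 60

x=6: ŷ = -8 + 1.9·6 = 3.4; r = 2.4 − 3.4 = -1
x=7: ŷ = -8 + 1.9·7 = 5.3; r = 10.3 − 5.3 = 5
x=8: ŷ = -8 + 1.9·8 = 7.2; r = 8.2 − 7.2 = 1
x=9: ŷ = -8 + 1.9·9 = 9.1; r = 4.1 − 9.1 = -5
x=17: ŷ = -8 + 1.9·17 = 24.3; r = 22.3 − 24.3 = -2
x=21: ŷ = -8 + 1.9·21 = 31.9; r = 33.9 − 31.9 = 2
SSE = 1 + 25 + 1 + 25 + 4 + 4 = 60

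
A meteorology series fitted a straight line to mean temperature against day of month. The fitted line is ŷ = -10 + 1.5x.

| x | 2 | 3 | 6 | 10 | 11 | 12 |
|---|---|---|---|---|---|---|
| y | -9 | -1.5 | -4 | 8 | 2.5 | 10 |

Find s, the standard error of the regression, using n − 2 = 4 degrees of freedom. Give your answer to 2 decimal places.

x=2: ŷ = -10 + 1.5·2 = -7; r = -9 − (-7) = -2
x=3: ŷ = -10 + 1.5·3 = -5.5; r = -1.5 − (-5.5) = 4
x=6: ŷ = -10 + 1.5·6 = -1; r = -4 − (-1) = -3
x=10: ŷ = -10 + 1.5·10 = 5; r = 8 − 5 = 3
x=11: ŷ = -10 + 1.5·11 = 6.5; r = 2.5 − 6.5 = -4
x=12: ŷ = -10 + 1.5·12 = 8; r = 10 − 8 = 2
SSE = 4 + 16 + 9 + 9 + 16 + 4 = 58
s = √(58/4) = √14.5 ≈ 3.81

s = 3.81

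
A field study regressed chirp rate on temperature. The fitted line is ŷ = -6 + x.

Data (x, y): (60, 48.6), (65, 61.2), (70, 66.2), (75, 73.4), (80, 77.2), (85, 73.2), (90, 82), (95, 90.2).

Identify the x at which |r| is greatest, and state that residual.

x=60: ŷ = -6 + 60 = 54; r = 48.6 − 54 = -5.4
x=65: ŷ = -6 + 65 = 59; r = 61.2 − 59 = 2.2
x=70: ŷ = -6 + 70 = 64; r = 66.2 − 64 = 2.2
x=75: ŷ = -6 + 75 = 69; r = 73.4 − 69 = 4.4
x=80: ŷ = -6 + 80 = 74; r = 77.2 − 74 = 3.2
x=85: ŷ = -6 + 85 = 79; r = 73.2 − 79 = -5.8
x=90: ŷ = -6 + 90 = 84; r = 82 − 84 = -2
x=95: ŷ = -6 + 95 = 89; r = 90.2 − 89 = 1.2
Largest |r| is 5.8 at x = 85, residual -5.8.

x = 85, r = -5.8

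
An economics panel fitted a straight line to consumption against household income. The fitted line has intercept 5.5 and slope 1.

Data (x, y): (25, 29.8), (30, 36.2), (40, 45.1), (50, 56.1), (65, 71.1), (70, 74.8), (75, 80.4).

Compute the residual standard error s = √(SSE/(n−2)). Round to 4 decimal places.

s = 0.6870

x=25: ŷ = 5.5 + 25 = 30.5; r = 29.8 − 30.5 = -0.7
x=30: ŷ = 5.5 + 30 = 35.5; r = 36.2 − 35.5 = 0.7
x=40: ŷ = 5.5 + 40 = 45.5; r = 45.1 − 45.5 = -0.4
x=50: ŷ = 5.5 + 50 = 55.5; r = 56.1 − 55.5 = 0.6
x=65: ŷ = 5.5 + 65 = 70.5; r = 71.1 − 70.5 = 0.6
x=70: ŷ = 5.5 + 70 = 75.5; r = 74.8 − 75.5 = -0.7
x=75: ŷ = 5.5 + 75 = 80.5; r = 80.4 − 80.5 = -0.1
SSE = 0.49 + 0.49 + 0.16 + 0.36 + 0.36 + 0.49 + 0.01 = 2.36
s = √(2.36/5) = √0.472 ≈ 0.6870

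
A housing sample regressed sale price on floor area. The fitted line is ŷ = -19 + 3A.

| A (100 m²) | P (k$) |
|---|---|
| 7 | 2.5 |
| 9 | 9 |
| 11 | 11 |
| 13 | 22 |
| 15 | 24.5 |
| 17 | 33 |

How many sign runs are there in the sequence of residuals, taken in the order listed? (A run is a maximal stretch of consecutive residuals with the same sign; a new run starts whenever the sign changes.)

5 runs

A=7: ŷ = -19 + 3·7 = 2; e = 2.5 − 2 = 0.5
A=9: ŷ = -19 + 3·9 = 8; e = 9 − 8 = 1
A=11: ŷ = -19 + 3·11 = 14; e = 11 − 14 = -3
A=13: ŷ = -19 + 3·13 = 20; e = 22 − 20 = 2
A=15: ŷ = -19 + 3·15 = 26; e = 24.5 − 26 = -1.5
A=17: ŷ = -19 + 3·17 = 32; e = 33 − 32 = 1
Signs: + + − + − +
Runs: +×2, −×1, +×1, −×1, +×1 → 5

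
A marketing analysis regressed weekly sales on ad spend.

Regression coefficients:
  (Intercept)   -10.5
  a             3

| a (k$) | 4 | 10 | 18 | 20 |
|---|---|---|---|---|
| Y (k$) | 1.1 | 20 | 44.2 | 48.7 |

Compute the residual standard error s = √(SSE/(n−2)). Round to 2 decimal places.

a=4: ŷ = -10.5 + 3·4 = 1.5; r = 1.1 − 1.5 = -0.4
a=10: ŷ = -10.5 + 3·10 = 19.5; r = 20 − 19.5 = 0.5
a=18: ŷ = -10.5 + 3·18 = 43.5; r = 44.2 − 43.5 = 0.7
a=20: ŷ = -10.5 + 3·20 = 49.5; r = 48.7 − 49.5 = -0.8
SSE = 0.16 + 0.25 + 0.49 + 0.64 = 1.54
s = √(1.54/2) = √0.77 ≈ 0.88

s = 0.88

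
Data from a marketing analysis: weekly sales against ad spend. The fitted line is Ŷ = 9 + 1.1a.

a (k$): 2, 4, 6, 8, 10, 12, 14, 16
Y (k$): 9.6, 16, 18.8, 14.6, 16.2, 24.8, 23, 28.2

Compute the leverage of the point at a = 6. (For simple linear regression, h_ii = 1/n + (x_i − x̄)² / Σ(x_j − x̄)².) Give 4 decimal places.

ā = (2 + 4 + 6 + 8 + 10 + 12 + 14 + 16)/8 = 9
Σ(a − ā)² = 49 + 25 + 9 + 1 + 1 + 9 + 25 + 49 = 168
h = 1/8 + (-3)²/168 = 0.125 + 0.0535714 = 0.1786

h = 0.1786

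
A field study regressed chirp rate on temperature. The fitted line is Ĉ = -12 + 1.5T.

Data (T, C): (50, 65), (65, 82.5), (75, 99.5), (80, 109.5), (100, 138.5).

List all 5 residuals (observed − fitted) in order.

2, -3, -1, 1.5, 0.5

T=50: Ĉ = -12 + 1.5·50 = 63; e = 65 − 63 = 2
T=65: Ĉ = -12 + 1.5·65 = 85.5; e = 82.5 − 85.5 = -3
T=75: Ĉ = -12 + 1.5·75 = 100.5; e = 99.5 − 100.5 = -1
T=80: Ĉ = -12 + 1.5·80 = 108; e = 109.5 − 108 = 1.5
T=100: Ĉ = -12 + 1.5·100 = 138; e = 138.5 − 138 = 0.5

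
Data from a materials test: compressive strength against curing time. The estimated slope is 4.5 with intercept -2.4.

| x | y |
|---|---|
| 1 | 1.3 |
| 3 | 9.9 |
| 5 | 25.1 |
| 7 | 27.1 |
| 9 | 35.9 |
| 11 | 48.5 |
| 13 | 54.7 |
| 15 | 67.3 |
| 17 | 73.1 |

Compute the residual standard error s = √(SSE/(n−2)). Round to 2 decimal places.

s = 2.55

x=1: ŷ = -2.4 + 4.5·1 = 2.1; r = 1.3 − 2.1 = -0.8
x=3: ŷ = -2.4 + 4.5·3 = 11.1; r = 9.9 − 11.1 = -1.2
x=5: ŷ = -2.4 + 4.5·5 = 20.1; r = 25.1 − 20.1 = 5
x=7: ŷ = -2.4 + 4.5·7 = 29.1; r = 27.1 − 29.1 = -2
x=9: ŷ = -2.4 + 4.5·9 = 38.1; r = 35.9 − 38.1 = -2.2
x=11: ŷ = -2.4 + 4.5·11 = 47.1; r = 48.5 − 47.1 = 1.4
x=13: ŷ = -2.4 + 4.5·13 = 56.1; r = 54.7 − 56.1 = -1.4
x=15: ŷ = -2.4 + 4.5·15 = 65.1; r = 67.3 − 65.1 = 2.2
x=17: ŷ = -2.4 + 4.5·17 = 74.1; r = 73.1 − 74.1 = -1
SSE = 0.64 + 1.44 + 25 + 4 + 4.84 + 1.96 + 1.96 + 4.84 + 1 = 45.68
s = √(45.68/7) = √6.52571 ≈ 2.55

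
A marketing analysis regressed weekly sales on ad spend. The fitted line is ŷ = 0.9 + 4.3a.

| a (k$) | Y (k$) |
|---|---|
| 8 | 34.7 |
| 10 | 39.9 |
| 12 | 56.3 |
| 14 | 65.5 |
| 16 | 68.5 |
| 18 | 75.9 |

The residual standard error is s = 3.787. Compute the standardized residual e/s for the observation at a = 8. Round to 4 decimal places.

-0.1584

ŷ = 0.9 + 4.3·8 = 35.3
e = 34.7 − 35.3 = -0.6
e/s = -0.6 / 3.787 = -0.1584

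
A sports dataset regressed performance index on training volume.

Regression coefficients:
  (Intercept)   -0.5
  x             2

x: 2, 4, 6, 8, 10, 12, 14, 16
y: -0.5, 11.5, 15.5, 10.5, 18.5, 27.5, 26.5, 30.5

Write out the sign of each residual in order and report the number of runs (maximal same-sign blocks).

5 runs

x=2: ŷ = -0.5 + 2·2 = 3.5; e = -0.5 − 3.5 = -4
x=4: ŷ = -0.5 + 2·4 = 7.5; e = 11.5 − 7.5 = 4
x=6: ŷ = -0.5 + 2·6 = 11.5; e = 15.5 − 11.5 = 4
x=8: ŷ = -0.5 + 2·8 = 15.5; e = 10.5 − 15.5 = -5
x=10: ŷ = -0.5 + 2·10 = 19.5; e = 18.5 − 19.5 = -1
x=12: ŷ = -0.5 + 2·12 = 23.5; e = 27.5 − 23.5 = 4
x=14: ŷ = -0.5 + 2·14 = 27.5; e = 26.5 − 27.5 = -1
x=16: ŷ = -0.5 + 2·16 = 31.5; e = 30.5 − 31.5 = -1
Signs: − + + − − + − −
Runs: −×1, +×2, −×2, +×1, −×2 → 5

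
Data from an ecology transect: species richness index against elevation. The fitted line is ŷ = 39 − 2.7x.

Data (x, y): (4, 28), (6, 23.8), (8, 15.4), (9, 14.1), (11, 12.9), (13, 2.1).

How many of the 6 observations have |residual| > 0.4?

5

x=4: ŷ = 39 − 2.7·4 = 28.2; r = 28 − 28.2 = -0.2
x=6: ŷ = 39 − 2.7·6 = 22.8; r = 23.8 − 22.8 = 1
x=8: ŷ = 39 − 2.7·8 = 17.4; r = 15.4 − 17.4 = -2
x=9: ŷ = 39 − 2.7·9 = 14.7; r = 14.1 − 14.7 = -0.6
x=11: ŷ = 39 − 2.7·11 = 9.3; r = 12.9 − 9.3 = 3.6
x=13: ŷ = 39 − 2.7·13 = 3.9; r = 2.1 − 3.9 = -1.8
|r| > 0.4: x=6 (|r|=1), x=8 (|r|=2), x=9 (|r|=0.6), x=11 (|r|=3.6), x=13 (|r|=1.8) → 5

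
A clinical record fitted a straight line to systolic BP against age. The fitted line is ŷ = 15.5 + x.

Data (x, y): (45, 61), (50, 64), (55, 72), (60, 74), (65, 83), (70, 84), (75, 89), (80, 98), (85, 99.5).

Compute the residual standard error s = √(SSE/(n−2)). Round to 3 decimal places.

s = 1.890

x=45: ŷ = 15.5 + 45 = 60.5; r = 61 − 60.5 = 0.5
x=50: ŷ = 15.5 + 50 = 65.5; r = 64 − 65.5 = -1.5
x=55: ŷ = 15.5 + 55 = 70.5; r = 72 − 70.5 = 1.5
x=60: ŷ = 15.5 + 60 = 75.5; r = 74 − 75.5 = -1.5
x=65: ŷ = 15.5 + 65 = 80.5; r = 83 − 80.5 = 2.5
x=70: ŷ = 15.5 + 70 = 85.5; r = 84 − 85.5 = -1.5
x=75: ŷ = 15.5 + 75 = 90.5; r = 89 − 90.5 = -1.5
x=80: ŷ = 15.5 + 80 = 95.5; r = 98 − 95.5 = 2.5
x=85: ŷ = 15.5 + 85 = 100.5; r = 99.5 − 100.5 = -1
SSE = 0.25 + 2.25 + 2.25 + 2.25 + 6.25 + 2.25 + 2.25 + 6.25 + 1 = 25
s = √(25/7) = √3.57143 ≈ 1.890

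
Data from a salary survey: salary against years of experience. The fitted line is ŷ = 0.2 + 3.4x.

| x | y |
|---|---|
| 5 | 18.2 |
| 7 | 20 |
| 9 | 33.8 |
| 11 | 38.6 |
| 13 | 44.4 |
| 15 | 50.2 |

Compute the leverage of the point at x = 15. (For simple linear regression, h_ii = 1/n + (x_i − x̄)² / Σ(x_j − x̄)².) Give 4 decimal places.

h = 0.5238

x̄ = (5 + 7 + 9 + 11 + 13 + 15)/6 = 10
Σ(x − x̄)² = 25 + 9 + 1 + 1 + 9 + 25 = 70
h = 1/6 + (5)²/70 = 0.166667 + 0.357143 = 0.5238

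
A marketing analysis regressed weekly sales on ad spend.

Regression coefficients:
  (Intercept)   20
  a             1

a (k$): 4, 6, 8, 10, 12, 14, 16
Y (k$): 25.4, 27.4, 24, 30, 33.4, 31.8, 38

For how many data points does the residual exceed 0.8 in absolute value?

a=4: ŷ = 20 + 4 = 24; e = 25.4 − 24 = 1.4
a=6: ŷ = 20 + 6 = 26; e = 27.4 − 26 = 1.4
a=8: ŷ = 20 + 8 = 28; e = 24 − 28 = -4
a=10: ŷ = 20 + 10 = 30; e = 30 − 30 = 0
a=12: ŷ = 20 + 12 = 32; e = 33.4 − 32 = 1.4
a=14: ŷ = 20 + 14 = 34; e = 31.8 − 34 = -2.2
a=16: ŷ = 20 + 16 = 36; e = 38 − 36 = 2
|e| > 0.8: a=4 (|e|=1.4), a=6 (|e|=1.4), a=8 (|e|=4), a=12 (|e|=1.4), a=14 (|e|=2.2), a=16 (|e|=2) → 6

6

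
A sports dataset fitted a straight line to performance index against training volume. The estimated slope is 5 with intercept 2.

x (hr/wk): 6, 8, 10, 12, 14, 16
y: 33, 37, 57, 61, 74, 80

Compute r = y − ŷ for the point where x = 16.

r = -2

ŷ = 2 + 5·16 = 82
r = 80 − 82 = -2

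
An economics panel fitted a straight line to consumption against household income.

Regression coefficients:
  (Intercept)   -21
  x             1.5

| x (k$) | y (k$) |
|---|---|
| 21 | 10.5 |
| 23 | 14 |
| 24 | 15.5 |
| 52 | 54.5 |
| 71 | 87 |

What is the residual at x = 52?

ŷ = -21 + 1.5·52 = 57
e = 54.5 − 57 = -2.5

e = -2.5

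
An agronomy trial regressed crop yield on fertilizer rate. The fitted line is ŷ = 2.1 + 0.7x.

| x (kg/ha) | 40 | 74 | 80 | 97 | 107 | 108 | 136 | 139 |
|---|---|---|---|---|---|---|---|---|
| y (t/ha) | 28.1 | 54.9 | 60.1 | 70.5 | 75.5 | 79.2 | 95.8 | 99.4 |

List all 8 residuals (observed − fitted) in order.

x=40: ŷ = 2.1 + 0.7·40 = 30.1; r = 28.1 − 30.1 = -2
x=74: ŷ = 2.1 + 0.7·74 = 53.9; r = 54.9 − 53.9 = 1
x=80: ŷ = 2.1 + 0.7·80 = 58.1; r = 60.1 − 58.1 = 2
x=97: ŷ = 2.1 + 0.7·97 = 70; r = 70.5 − 70 = 0.5
x=107: ŷ = 2.1 + 0.7·107 = 77; r = 75.5 − 77 = -1.5
x=108: ŷ = 2.1 + 0.7·108 = 77.7; r = 79.2 − 77.7 = 1.5
x=136: ŷ = 2.1 + 0.7·136 = 97.3; r = 95.8 − 97.3 = -1.5
x=139: ŷ = 2.1 + 0.7·139 = 99.4; r = 99.4 − 99.4 = 0

-2, 1, 2, 0.5, -1.5, 1.5, -1.5, 0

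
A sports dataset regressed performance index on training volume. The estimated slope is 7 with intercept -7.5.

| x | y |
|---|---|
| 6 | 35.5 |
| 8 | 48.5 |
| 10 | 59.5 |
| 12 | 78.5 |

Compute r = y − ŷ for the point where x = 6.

ŷ = -7.5 + 7·6 = 34.5
r = 35.5 − 34.5 = 1

r = 1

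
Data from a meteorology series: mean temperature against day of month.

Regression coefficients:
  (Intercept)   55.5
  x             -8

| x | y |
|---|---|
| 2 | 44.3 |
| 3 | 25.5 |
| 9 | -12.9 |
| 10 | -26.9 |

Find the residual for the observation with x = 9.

r = 3.6

ŷ = 55.5 − 8·9 = -16.5
r = -12.9 − (-16.5) = 3.6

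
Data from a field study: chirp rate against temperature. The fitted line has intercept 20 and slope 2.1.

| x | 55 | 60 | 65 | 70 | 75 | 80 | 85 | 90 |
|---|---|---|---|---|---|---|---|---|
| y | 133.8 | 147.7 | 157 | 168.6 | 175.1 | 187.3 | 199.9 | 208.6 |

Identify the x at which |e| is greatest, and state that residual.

x=55: ŷ = 20 + 2.1·55 = 135.5; e = 133.8 − 135.5 = -1.7
x=60: ŷ = 20 + 2.1·60 = 146; e = 147.7 − 146 = 1.7
x=65: ŷ = 20 + 2.1·65 = 156.5; e = 157 − 156.5 = 0.5
x=70: ŷ = 20 + 2.1·70 = 167; e = 168.6 − 167 = 1.6
x=75: ŷ = 20 + 2.1·75 = 177.5; e = 175.1 − 177.5 = -2.4
x=80: ŷ = 20 + 2.1·80 = 188; e = 187.3 − 188 = -0.7
x=85: ŷ = 20 + 2.1·85 = 198.5; e = 199.9 − 198.5 = 1.4
x=90: ŷ = 20 + 2.1·90 = 209; e = 208.6 − 209 = -0.4
Largest |e| is 2.4 at x = 75, residual -2.4.

x = 75, e = -2.4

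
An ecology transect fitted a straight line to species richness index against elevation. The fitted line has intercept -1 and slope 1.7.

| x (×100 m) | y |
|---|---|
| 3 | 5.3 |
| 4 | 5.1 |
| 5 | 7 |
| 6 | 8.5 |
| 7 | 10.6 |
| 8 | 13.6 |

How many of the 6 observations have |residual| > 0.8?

x=3: ŷ = -1 + 1.7·3 = 4.1; r = 5.3 − 4.1 = 1.2
x=4: ŷ = -1 + 1.7·4 = 5.8; r = 5.1 − 5.8 = -0.7
x=5: ŷ = -1 + 1.7·5 = 7.5; r = 7 − 7.5 = -0.5
x=6: ŷ = -1 + 1.7·6 = 9.2; r = 8.5 − 9.2 = -0.7
x=7: ŷ = -1 + 1.7·7 = 10.9; r = 10.6 − 10.9 = -0.3
x=8: ŷ = -1 + 1.7·8 = 12.6; r = 13.6 − 12.6 = 1
|r| > 0.8: x=3 (|r|=1.2), x=8 (|r|=1) → 2

2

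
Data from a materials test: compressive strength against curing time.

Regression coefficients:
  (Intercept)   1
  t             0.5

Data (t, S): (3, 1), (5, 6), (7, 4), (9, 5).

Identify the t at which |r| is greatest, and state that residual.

t = 5, r = 2.5

t=3: ŷ = 1 + 0.5·3 = 2.5; r = 1 − 2.5 = -1.5
t=5: ŷ = 1 + 0.5·5 = 3.5; r = 6 − 3.5 = 2.5
t=7: ŷ = 1 + 0.5·7 = 4.5; r = 4 − 4.5 = -0.5
t=9: ŷ = 1 + 0.5·9 = 5.5; r = 5 − 5.5 = -0.5
Largest |r| is 2.5 at t = 5, residual 2.5.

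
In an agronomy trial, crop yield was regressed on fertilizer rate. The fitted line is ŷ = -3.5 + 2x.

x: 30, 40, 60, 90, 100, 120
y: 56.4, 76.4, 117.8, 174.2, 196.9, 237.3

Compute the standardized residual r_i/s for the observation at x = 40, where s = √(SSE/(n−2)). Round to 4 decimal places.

-0.0716

x=30: ŷ = -3.5 + 2·30 = 56.5; r = 56.4 − 56.5 = -0.1
x=40: ŷ = -3.5 + 2·40 = 76.5; r = 76.4 − 76.5 = -0.1
x=60: ŷ = -3.5 + 2·60 = 116.5; r = 117.8 − 116.5 = 1.3
x=90: ŷ = -3.5 + 2·90 = 176.5; r = 174.2 − 176.5 = -2.3
x=100: ŷ = -3.5 + 2·100 = 196.5; r = 196.9 − 196.5 = 0.4
x=120: ŷ = -3.5 + 2·120 = 236.5; r = 237.3 − 236.5 = 0.8
SSE = 0.01 + 0.01 + 1.69 + 5.29 + 0.16 + 0.64 = 7.8
s = √(7.8/4) = 1.39642
r/s = -0.1 / 1.39642 = -0.0716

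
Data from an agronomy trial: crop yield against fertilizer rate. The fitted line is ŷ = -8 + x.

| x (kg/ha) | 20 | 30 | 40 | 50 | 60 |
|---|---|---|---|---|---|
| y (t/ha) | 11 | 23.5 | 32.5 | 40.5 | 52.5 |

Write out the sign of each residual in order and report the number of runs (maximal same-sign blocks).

x=20: ŷ = -8 + 20 = 12; e = 11 − 12 = -1
x=30: ŷ = -8 + 30 = 22; e = 23.5 − 22 = 1.5
x=40: ŷ = -8 + 40 = 32; e = 32.5 − 32 = 0.5
x=50: ŷ = -8 + 50 = 42; e = 40.5 − 42 = -1.5
x=60: ŷ = -8 + 60 = 52; e = 52.5 − 52 = 0.5
Signs: − + + − +
Runs: −×1, +×2, −×1, +×1 → 4

4 runs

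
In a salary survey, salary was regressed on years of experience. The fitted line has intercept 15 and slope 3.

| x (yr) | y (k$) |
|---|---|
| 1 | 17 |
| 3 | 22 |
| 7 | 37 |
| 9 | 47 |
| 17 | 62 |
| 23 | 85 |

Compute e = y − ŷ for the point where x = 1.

ŷ = 15 + 3·1 = 18
e = 17 − 18 = -1

e = -1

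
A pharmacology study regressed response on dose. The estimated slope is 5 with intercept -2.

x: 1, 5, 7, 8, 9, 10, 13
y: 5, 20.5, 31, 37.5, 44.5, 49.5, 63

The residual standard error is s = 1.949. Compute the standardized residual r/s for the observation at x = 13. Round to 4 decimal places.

ŷ = -2 + 5·13 = 63
r = 63 − 63 = 0
r/s = 0 / 1.949 = 0.0000

0.0000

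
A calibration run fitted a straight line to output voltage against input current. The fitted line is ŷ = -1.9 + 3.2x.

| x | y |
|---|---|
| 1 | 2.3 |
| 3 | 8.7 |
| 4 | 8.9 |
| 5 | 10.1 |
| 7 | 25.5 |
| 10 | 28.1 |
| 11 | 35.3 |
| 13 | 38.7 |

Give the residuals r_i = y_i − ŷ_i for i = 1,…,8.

1, 1, -2, -4, 5, -2, 2, -1

x=1: ŷ = -1.9 + 3.2·1 = 1.3; r = 2.3 − 1.3 = 1
x=3: ŷ = -1.9 + 3.2·3 = 7.7; r = 8.7 − 7.7 = 1
x=4: ŷ = -1.9 + 3.2·4 = 10.9; r = 8.9 − 10.9 = -2
x=5: ŷ = -1.9 + 3.2·5 = 14.1; r = 10.1 − 14.1 = -4
x=7: ŷ = -1.9 + 3.2·7 = 20.5; r = 25.5 − 20.5 = 5
x=10: ŷ = -1.9 + 3.2·10 = 30.1; r = 28.1 − 30.1 = -2
x=11: ŷ = -1.9 + 3.2·11 = 33.3; r = 35.3 − 33.3 = 2
x=13: ŷ = -1.9 + 3.2·13 = 39.7; r = 38.7 − 39.7 = -1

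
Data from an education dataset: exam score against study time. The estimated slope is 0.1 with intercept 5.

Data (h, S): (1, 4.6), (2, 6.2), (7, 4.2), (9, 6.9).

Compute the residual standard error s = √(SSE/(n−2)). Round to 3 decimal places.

h=1: ŷ = 5 + 0.1·1 = 5.1; r = 4.6 − 5.1 = -0.5
h=2: ŷ = 5 + 0.1·2 = 5.2; r = 6.2 − 5.2 = 1
h=7: ŷ = 5 + 0.1·7 = 5.7; r = 4.2 − 5.7 = -1.5
h=9: ŷ = 5 + 0.1·9 = 5.9; r = 6.9 − 5.9 = 1
SSE = 0.25 + 1 + 2.25 + 1 = 4.5
s = √(4.5/2) = √2.25 ≈ 1.500

s = 1.500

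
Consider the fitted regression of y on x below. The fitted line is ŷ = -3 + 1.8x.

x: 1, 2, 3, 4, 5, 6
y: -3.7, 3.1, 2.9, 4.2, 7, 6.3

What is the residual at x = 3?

e = 0.5

ŷ = -3 + 1.8·3 = 2.4
e = 2.9 − 2.4 = 0.5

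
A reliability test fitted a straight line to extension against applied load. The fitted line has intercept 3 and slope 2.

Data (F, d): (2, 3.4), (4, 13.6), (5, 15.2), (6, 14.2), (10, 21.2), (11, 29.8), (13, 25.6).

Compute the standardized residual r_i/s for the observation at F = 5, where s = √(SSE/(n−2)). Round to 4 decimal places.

0.6196

F=2: d̂ = 3 + 2·2 = 7; r = 3.4 − 7 = -3.6
F=4: d̂ = 3 + 2·4 = 11; r = 13.6 − 11 = 2.6
F=5: d̂ = 3 + 2·5 = 13; r = 15.2 − 13 = 2.2
F=6: d̂ = 3 + 2·6 = 15; r = 14.2 − 15 = -0.8
F=10: d̂ = 3 + 2·10 = 23; r = 21.2 − 23 = -1.8
F=11: d̂ = 3 + 2·11 = 25; r = 29.8 − 25 = 4.8
F=13: d̂ = 3 + 2·13 = 29; r = 25.6 − 29 = -3.4
SSE = 12.96 + 6.76 + 4.84 + 0.64 + 3.24 + 23.04 + 11.56 = 63.04
s = √(63.04/5) = 3.55077
r/s = 2.2 / 3.55077 = 0.6196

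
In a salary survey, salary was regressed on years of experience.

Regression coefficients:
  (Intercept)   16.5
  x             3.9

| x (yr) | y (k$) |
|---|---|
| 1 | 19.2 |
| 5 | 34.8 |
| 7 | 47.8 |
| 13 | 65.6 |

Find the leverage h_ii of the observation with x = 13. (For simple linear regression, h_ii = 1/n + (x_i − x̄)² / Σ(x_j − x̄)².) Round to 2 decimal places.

x̄ = (1 + 5 + 7 + 13)/4 = 6.5
Σ(x − x̄)² = 30.25 + 2.25 + 0.25 + 42.25 = 75
h = 1/4 + (6.5)²/75 = 0.25 + 0.563333 = 0.81

h = 0.81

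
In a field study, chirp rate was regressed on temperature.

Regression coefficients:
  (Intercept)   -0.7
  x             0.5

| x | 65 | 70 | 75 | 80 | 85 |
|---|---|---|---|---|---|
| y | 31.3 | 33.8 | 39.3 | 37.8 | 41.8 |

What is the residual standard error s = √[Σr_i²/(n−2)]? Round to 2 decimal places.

s = 1.73

x=65: ŷ = -0.7 + 0.5·65 = 31.8; r = 31.3 − 31.8 = -0.5
x=70: ŷ = -0.7 + 0.5·70 = 34.3; r = 33.8 − 34.3 = -0.5
x=75: ŷ = -0.7 + 0.5·75 = 36.8; r = 39.3 − 36.8 = 2.5
x=80: ŷ = -0.7 + 0.5·80 = 39.3; r = 37.8 − 39.3 = -1.5
x=85: ŷ = -0.7 + 0.5·85 = 41.8; r = 41.8 − 41.8 = 0
SSE = 0.25 + 0.25 + 6.25 + 2.25 + 0 = 9
s = √(9/3) = √3 ≈ 1.73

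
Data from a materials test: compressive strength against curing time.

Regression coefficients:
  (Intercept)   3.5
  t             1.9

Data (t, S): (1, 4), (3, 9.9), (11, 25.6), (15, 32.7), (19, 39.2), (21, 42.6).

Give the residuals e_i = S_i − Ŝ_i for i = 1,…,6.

t=1: Ŝ = 3.5 + 1.9·1 = 5.4; e = 4 − 5.4 = -1.4
t=3: Ŝ = 3.5 + 1.9·3 = 9.2; e = 9.9 − 9.2 = 0.7
t=11: Ŝ = 3.5 + 1.9·11 = 24.4; e = 25.6 − 24.4 = 1.2
t=15: Ŝ = 3.5 + 1.9·15 = 32; e = 32.7 − 32 = 0.7
t=19: Ŝ = 3.5 + 1.9·19 = 39.6; e = 39.2 − 39.6 = -0.4
t=21: Ŝ = 3.5 + 1.9·21 = 43.4; e = 42.6 − 43.4 = -0.8

-1.4, 0.7, 1.2, 0.7, -0.4, -0.8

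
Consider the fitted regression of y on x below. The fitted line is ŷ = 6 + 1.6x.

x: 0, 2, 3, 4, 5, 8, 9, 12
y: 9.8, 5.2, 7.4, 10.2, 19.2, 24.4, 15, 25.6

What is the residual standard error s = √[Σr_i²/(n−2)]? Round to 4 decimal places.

s = 4.7357

x=0: ŷ = 6 + 1.6·0 = 6; r = 9.8 − 6 = 3.8
x=2: ŷ = 6 + 1.6·2 = 9.2; r = 5.2 − 9.2 = -4
x=3: ŷ = 6 + 1.6·3 = 10.8; r = 7.4 − 10.8 = -3.4
x=4: ŷ = 6 + 1.6·4 = 12.4; r = 10.2 − 12.4 = -2.2
x=5: ŷ = 6 + 1.6·5 = 14; r = 19.2 − 14 = 5.2
x=8: ŷ = 6 + 1.6·8 = 18.8; r = 24.4 − 18.8 = 5.6
x=9: ŷ = 6 + 1.6·9 = 20.4; r = 15 − 20.4 = -5.4
x=12: ŷ = 6 + 1.6·12 = 25.2; r = 25.6 − 25.2 = 0.4
SSE = 14.44 + 16 + 11.56 + 4.84 + 27.04 + 31.36 + 29.16 + 0.16 = 134.56
s = √(134.56/6) = √22.4267 ≈ 4.7357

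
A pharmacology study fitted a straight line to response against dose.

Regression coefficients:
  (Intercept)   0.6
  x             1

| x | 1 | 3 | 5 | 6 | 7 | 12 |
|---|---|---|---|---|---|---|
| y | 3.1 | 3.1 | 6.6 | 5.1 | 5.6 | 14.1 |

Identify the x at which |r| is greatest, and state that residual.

x = 7, r = -2

x=1: ŷ = 0.6 + 1 = 1.6; r = 3.1 − 1.6 = 1.5
x=3: ŷ = 0.6 + 3 = 3.6; r = 3.1 − 3.6 = -0.5
x=5: ŷ = 0.6 + 5 = 5.6; r = 6.6 − 5.6 = 1
x=6: ŷ = 0.6 + 6 = 6.6; r = 5.1 − 6.6 = -1.5
x=7: ŷ = 0.6 + 7 = 7.6; r = 5.6 − 7.6 = -2
x=12: ŷ = 0.6 + 12 = 12.6; r = 14.1 − 12.6 = 1.5
Largest |r| is 2 at x = 7, residual -2.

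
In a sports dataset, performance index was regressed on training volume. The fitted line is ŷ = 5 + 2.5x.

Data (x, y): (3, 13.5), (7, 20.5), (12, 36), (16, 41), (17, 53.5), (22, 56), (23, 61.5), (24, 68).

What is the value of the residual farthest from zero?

r = 6

x=3: ŷ = 5 + 2.5·3 = 12.5; r = 13.5 − 12.5 = 1
x=7: ŷ = 5 + 2.5·7 = 22.5; r = 20.5 − 22.5 = -2
x=12: ŷ = 5 + 2.5·12 = 35; r = 36 − 35 = 1
x=16: ŷ = 5 + 2.5·16 = 45; r = 41 − 45 = -4
x=17: ŷ = 5 + 2.5·17 = 47.5; r = 53.5 − 47.5 = 6
x=22: ŷ = 5 + 2.5·22 = 60; r = 56 − 60 = -4
x=23: ŷ = 5 + 2.5·23 = 62.5; r = 61.5 − 62.5 = -1
x=24: ŷ = 5 + 2.5·24 = 65; r = 68 − 65 = 3
Largest |r| is 6 at x = 17, residual 6.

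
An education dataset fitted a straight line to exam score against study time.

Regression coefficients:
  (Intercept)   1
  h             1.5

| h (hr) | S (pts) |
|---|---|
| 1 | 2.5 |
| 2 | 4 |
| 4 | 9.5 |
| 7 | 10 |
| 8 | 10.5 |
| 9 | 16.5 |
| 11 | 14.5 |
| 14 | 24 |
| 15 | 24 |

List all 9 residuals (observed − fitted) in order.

h=1: ŷ = 1 + 1.5·1 = 2.5; e = 2.5 − 2.5 = 0
h=2: ŷ = 1 + 1.5·2 = 4; e = 4 − 4 = 0
h=4: ŷ = 1 + 1.5·4 = 7; e = 9.5 − 7 = 2.5
h=7: ŷ = 1 + 1.5·7 = 11.5; e = 10 − 11.5 = -1.5
h=8: ŷ = 1 + 1.5·8 = 13; e = 10.5 − 13 = -2.5
h=9: ŷ = 1 + 1.5·9 = 14.5; e = 16.5 − 14.5 = 2
h=11: ŷ = 1 + 1.5·11 = 17.5; e = 14.5 − 17.5 = -3
h=14: ŷ = 1 + 1.5·14 = 22; e = 24 − 22 = 2
h=15: ŷ = 1 + 1.5·15 = 23.5; e = 24 − 23.5 = 0.5

0, 0, 2.5, -1.5, -2.5, 2, -3, 2, 0.5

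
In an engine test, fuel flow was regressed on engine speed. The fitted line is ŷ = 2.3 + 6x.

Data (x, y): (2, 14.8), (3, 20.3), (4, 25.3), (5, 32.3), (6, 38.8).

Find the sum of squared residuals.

x=2: ŷ = 2.3 + 6·2 = 14.3; r = 14.8 − 14.3 = 0.5
x=3: ŷ = 2.3 + 6·3 = 20.3; r = 20.3 − 20.3 = 0
x=4: ŷ = 2.3 + 6·4 = 26.3; r = 25.3 − 26.3 = -1
x=5: ŷ = 2.3 + 6·5 = 32.3; r = 32.3 − 32.3 = 0
x=6: ŷ = 2.3 + 6·6 = 38.3; r = 38.8 − 38.3 = 0.5
SSE = 0.25 + 0 + 1 + 0 + 0.25 = 1.5

SSE = 1.5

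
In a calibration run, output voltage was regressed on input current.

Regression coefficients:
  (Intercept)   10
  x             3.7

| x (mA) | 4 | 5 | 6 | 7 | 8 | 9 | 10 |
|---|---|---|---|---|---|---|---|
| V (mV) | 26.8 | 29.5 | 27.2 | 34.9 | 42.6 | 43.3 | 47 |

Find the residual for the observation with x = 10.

e = 0

ŷ = 10 + 3.7·10 = 47
e = 47 − 47 = 0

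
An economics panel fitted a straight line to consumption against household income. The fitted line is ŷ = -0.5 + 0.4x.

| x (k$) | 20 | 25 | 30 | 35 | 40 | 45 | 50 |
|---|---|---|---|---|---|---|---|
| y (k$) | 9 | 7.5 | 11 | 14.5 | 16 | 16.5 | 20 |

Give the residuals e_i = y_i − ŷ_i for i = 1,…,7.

x=20: ŷ = -0.5 + 0.4·20 = 7.5; e = 9 − 7.5 = 1.5
x=25: ŷ = -0.5 + 0.4·25 = 9.5; e = 7.5 − 9.5 = -2
x=30: ŷ = -0.5 + 0.4·30 = 11.5; e = 11 − 11.5 = -0.5
x=35: ŷ = -0.5 + 0.4·35 = 13.5; e = 14.5 − 13.5 = 1
x=40: ŷ = -0.5 + 0.4·40 = 15.5; e = 16 − 15.5 = 0.5
x=45: ŷ = -0.5 + 0.4·45 = 17.5; e = 16.5 − 17.5 = -1
x=50: ŷ = -0.5 + 0.4·50 = 19.5; e = 20 − 19.5 = 0.5

1.5, -2, -0.5, 1, 0.5, -1, 0.5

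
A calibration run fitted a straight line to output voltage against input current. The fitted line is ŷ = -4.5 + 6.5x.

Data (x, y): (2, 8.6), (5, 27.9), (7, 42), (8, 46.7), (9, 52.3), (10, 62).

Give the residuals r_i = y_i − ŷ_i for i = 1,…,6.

x=2: ŷ = -4.5 + 6.5·2 = 8.5; r = 8.6 − 8.5 = 0.1
x=5: ŷ = -4.5 + 6.5·5 = 28; r = 27.9 − 28 = -0.1
x=7: ŷ = -4.5 + 6.5·7 = 41; r = 42 − 41 = 1
x=8: ŷ = -4.5 + 6.5·8 = 47.5; r = 46.7 − 47.5 = -0.8
x=9: ŷ = -4.5 + 6.5·9 = 54; r = 52.3 − 54 = -1.7
x=10: ŷ = -4.5 + 6.5·10 = 60.5; r = 62 − 60.5 = 1.5

0.1, -0.1, 1, -0.8, -1.7, 1.5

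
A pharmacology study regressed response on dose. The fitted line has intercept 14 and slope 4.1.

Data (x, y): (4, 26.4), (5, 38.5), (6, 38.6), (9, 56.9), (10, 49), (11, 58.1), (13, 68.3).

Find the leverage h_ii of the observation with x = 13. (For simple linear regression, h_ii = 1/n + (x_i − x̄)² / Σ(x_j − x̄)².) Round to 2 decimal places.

x̄ = (4 + 5 + 6 + 9 + 10 + 11 + 13)/7 = 8.28571
Σ(x − x̄)² = 18.3673 + 10.7959 + 5.22449 + 0.510204 + 2.93878 + 7.36735 + 22.2245 = 67.4286
h = 1/7 + (4.71429)²/67.4286 = 0.142857 + 0.3296 = 0.47

h = 0.47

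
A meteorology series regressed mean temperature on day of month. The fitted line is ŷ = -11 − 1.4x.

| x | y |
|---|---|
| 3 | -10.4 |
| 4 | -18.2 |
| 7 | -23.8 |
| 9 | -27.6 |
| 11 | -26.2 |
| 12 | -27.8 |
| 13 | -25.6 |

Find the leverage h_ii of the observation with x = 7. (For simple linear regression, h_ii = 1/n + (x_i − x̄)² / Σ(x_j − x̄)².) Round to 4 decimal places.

h = 0.1651

x̄ = (3 + 4 + 7 + 9 + 11 + 12 + 13)/7 = 8.42857
Σ(x − x̄)² = 29.4694 + 19.6122 + 2.04082 + 0.326531 + 6.61224 + 12.7551 + 20.898 = 91.7143
h = 1/7 + (-1.42857)²/91.7143 = 0.142857 + 0.0222519 = 0.1651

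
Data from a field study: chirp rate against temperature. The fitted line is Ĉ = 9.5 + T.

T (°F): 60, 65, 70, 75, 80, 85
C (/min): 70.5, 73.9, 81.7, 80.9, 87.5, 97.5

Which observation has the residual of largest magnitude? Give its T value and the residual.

T = 75, e = -3.6

T=60: Ĉ = 9.5 + 60 = 69.5; e = 70.5 − 69.5 = 1
T=65: Ĉ = 9.5 + 65 = 74.5; e = 73.9 − 74.5 = -0.6
T=70: Ĉ = 9.5 + 70 = 79.5; e = 81.7 − 79.5 = 2.2
T=75: Ĉ = 9.5 + 75 = 84.5; e = 80.9 − 84.5 = -3.6
T=80: Ĉ = 9.5 + 80 = 89.5; e = 87.5 − 89.5 = -2
T=85: Ĉ = 9.5 + 85 = 94.5; e = 97.5 − 94.5 = 3
Largest |e| is 3.6 at T = 75, residual -3.6.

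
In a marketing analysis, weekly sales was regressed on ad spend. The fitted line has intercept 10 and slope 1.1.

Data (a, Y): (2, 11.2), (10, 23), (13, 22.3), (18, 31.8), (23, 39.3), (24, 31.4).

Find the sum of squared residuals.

a=2: ŷ = 10 + 1.1·2 = 12.2; r = 11.2 − 12.2 = -1
a=10: ŷ = 10 + 1.1·10 = 21; r = 23 − 21 = 2
a=13: ŷ = 10 + 1.1·13 = 24.3; r = 22.3 − 24.3 = -2
a=18: ŷ = 10 + 1.1·18 = 29.8; r = 31.8 − 29.8 = 2
a=23: ŷ = 10 + 1.1·23 = 35.3; r = 39.3 − 35.3 = 4
a=24: ŷ = 10 + 1.1·24 = 36.4; r = 31.4 − 36.4 = -5
SSE = 1 + 4 + 4 + 4 + 16 + 25 = 54

SSE = 54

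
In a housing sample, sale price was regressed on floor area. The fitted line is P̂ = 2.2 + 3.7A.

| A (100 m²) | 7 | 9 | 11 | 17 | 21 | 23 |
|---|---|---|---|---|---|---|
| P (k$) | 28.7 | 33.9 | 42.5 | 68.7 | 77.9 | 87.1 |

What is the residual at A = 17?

r = 3.6

P̂ = 2.2 + 3.7·17 = 65.1
r = 68.7 − 65.1 = 3.6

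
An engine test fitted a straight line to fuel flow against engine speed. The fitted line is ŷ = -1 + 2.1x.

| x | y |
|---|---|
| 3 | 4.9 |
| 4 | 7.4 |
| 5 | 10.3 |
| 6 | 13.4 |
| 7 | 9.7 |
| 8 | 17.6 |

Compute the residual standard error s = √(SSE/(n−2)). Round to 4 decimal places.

s = 2.4125

x=3: ŷ = -1 + 2.1·3 = 5.3; r = 4.9 − 5.3 = -0.4
x=4: ŷ = -1 + 2.1·4 = 7.4; r = 7.4 − 7.4 = 0
x=5: ŷ = -1 + 2.1·5 = 9.5; r = 10.3 − 9.5 = 0.8
x=6: ŷ = -1 + 2.1·6 = 11.6; r = 13.4 − 11.6 = 1.8
x=7: ŷ = -1 + 2.1·7 = 13.7; r = 9.7 − 13.7 = -4
x=8: ŷ = -1 + 2.1·8 = 15.8; r = 17.6 − 15.8 = 1.8
SSE = 0.16 + 0 + 0.64 + 3.24 + 16 + 3.24 = 23.28
s = √(23.28/4) = √5.82 ≈ 2.4125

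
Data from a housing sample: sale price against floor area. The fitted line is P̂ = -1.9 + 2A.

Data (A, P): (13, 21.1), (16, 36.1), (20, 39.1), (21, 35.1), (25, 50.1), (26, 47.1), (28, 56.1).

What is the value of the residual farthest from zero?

r = 6

A=13: P̂ = -1.9 + 2·13 = 24.1; r = 21.1 − 24.1 = -3
A=16: P̂ = -1.9 + 2·16 = 30.1; r = 36.1 − 30.1 = 6
A=20: P̂ = -1.9 + 2·20 = 38.1; r = 39.1 − 38.1 = 1
A=21: P̂ = -1.9 + 2·21 = 40.1; r = 35.1 − 40.1 = -5
A=25: P̂ = -1.9 + 2·25 = 48.1; r = 50.1 − 48.1 = 2
A=26: P̂ = -1.9 + 2·26 = 50.1; r = 47.1 − 50.1 = -3
A=28: P̂ = -1.9 + 2·28 = 54.1; r = 56.1 − 54.1 = 2
Largest |r| is 6 at A = 16, residual 6.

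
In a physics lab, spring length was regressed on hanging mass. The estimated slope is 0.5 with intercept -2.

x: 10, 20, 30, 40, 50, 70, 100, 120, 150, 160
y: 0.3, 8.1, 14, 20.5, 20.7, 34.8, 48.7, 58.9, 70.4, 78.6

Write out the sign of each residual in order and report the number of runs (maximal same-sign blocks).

6 runs

x=10: ŷ = -2 + 0.5·10 = 3; e = 0.3 − 3 = -2.7
x=20: ŷ = -2 + 0.5·20 = 8; e = 8.1 − 8 = 0.1
x=30: ŷ = -2 + 0.5·30 = 13; e = 14 − 13 = 1
x=40: ŷ = -2 + 0.5·40 = 18; e = 20.5 − 18 = 2.5
x=50: ŷ = -2 + 0.5·50 = 23; e = 20.7 − 23 = -2.3
x=70: ŷ = -2 + 0.5·70 = 33; e = 34.8 − 33 = 1.8
x=100: ŷ = -2 + 0.5·100 = 48; e = 48.7 − 48 = 0.7
x=120: ŷ = -2 + 0.5·120 = 58; e = 58.9 − 58 = 0.9
x=150: ŷ = -2 + 0.5·150 = 73; e = 70.4 − 73 = -2.6
x=160: ŷ = -2 + 0.5·160 = 78; e = 78.6 − 78 = 0.6
Signs: − + + + − + + + − +
Runs: −×1, +×3, −×1, +×3, −×1, +×1 → 6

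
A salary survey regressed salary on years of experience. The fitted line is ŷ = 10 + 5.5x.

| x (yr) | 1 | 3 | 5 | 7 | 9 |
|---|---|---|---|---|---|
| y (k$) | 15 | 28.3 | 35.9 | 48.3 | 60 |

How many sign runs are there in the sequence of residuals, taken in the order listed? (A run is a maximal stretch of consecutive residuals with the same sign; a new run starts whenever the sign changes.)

4 runs

x=1: ŷ = 10 + 5.5·1 = 15.5; r = 15 − 15.5 = -0.5
x=3: ŷ = 10 + 5.5·3 = 26.5; r = 28.3 − 26.5 = 1.8
x=5: ŷ = 10 + 5.5·5 = 37.5; r = 35.9 − 37.5 = -1.6
x=7: ŷ = 10 + 5.5·7 = 48.5; r = 48.3 − 48.5 = -0.2
x=9: ŷ = 10 + 5.5·9 = 59.5; r = 60 − 59.5 = 0.5
Signs: − + − − +
Runs: −×1, +×1, −×2, +×1 → 4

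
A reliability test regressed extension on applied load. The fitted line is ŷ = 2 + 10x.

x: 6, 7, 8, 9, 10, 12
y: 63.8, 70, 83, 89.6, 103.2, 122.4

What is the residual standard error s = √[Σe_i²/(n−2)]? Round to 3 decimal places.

s = 1.975

x=6: ŷ = 2 + 10·6 = 62; e = 63.8 − 62 = 1.8
x=7: ŷ = 2 + 10·7 = 72; e = 70 − 72 = -2
x=8: ŷ = 2 + 10·8 = 82; e = 83 − 82 = 1
x=9: ŷ = 2 + 10·9 = 92; e = 89.6 − 92 = -2.4
x=10: ŷ = 2 + 10·10 = 102; e = 103.2 − 102 = 1.2
x=12: ŷ = 2 + 10·12 = 122; e = 122.4 − 122 = 0.4
SSE = 3.24 + 4 + 1 + 5.76 + 1.44 + 0.16 = 15.6
s = √(15.6/4) = √3.9 ≈ 1.975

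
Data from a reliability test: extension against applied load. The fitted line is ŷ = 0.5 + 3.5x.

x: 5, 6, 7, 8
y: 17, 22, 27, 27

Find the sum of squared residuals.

SSE = 7.5

x=5: ŷ = 0.5 + 3.5·5 = 18; e = 17 − 18 = -1
x=6: ŷ = 0.5 + 3.5·6 = 21.5; e = 22 − 21.5 = 0.5
x=7: ŷ = 0.5 + 3.5·7 = 25; e = 27 − 25 = 2
x=8: ŷ = 0.5 + 3.5·8 = 28.5; e = 27 − 28.5 = -1.5
SSE = 1 + 0.25 + 4 + 2.25 = 7.5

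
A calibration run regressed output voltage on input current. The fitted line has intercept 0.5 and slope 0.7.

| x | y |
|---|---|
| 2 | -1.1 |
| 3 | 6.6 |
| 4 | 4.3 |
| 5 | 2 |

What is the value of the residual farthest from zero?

e = 4

x=2: ŷ = 0.5 + 0.7·2 = 1.9; e = -1.1 − 1.9 = -3
x=3: ŷ = 0.5 + 0.7·3 = 2.6; e = 6.6 − 2.6 = 4
x=4: ŷ = 0.5 + 0.7·4 = 3.3; e = 4.3 − 3.3 = 1
x=5: ŷ = 0.5 + 0.7·5 = 4; e = 2 − 4 = -2
Largest |e| is 4 at x = 3, residual 4.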